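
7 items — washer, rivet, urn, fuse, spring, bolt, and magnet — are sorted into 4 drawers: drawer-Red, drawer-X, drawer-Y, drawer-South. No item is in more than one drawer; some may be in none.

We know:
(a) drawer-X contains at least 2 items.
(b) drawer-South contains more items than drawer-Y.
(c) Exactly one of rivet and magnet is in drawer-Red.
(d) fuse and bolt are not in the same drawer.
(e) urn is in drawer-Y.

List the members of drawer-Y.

drawer-Y = {urn}

From (e): urn ∈ drawer-Y.
Suppose washer ∈ drawer-Y: no assignment then satisfies all the clues, so washer ∉ drawer-Y.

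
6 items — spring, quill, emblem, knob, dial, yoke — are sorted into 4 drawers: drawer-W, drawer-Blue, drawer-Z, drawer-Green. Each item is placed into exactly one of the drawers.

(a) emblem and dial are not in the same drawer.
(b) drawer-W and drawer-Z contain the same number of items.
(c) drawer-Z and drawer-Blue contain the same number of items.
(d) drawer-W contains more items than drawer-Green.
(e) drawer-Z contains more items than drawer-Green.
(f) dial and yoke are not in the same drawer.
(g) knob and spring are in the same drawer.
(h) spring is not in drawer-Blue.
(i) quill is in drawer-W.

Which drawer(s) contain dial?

From (h): spring ∉ drawer-Blue.
From (i): quill ∈ drawer-W.
(g): knob matches spring: knob ∉ drawer-Blue.
Suppose dial ∉ drawer-W: no assignment then satisfies all the clues, so dial ∈ drawer-W.

dial: drawer-W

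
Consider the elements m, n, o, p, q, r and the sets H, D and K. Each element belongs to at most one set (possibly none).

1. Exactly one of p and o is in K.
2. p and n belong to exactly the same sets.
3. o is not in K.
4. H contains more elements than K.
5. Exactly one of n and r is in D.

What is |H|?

From (3): o ∉ K.
(1) (exactly one): p ∈ K.
(2): n matches p: n ∉ H.
(2): n matches p: n ∉ D.
(2): n matches p: n ∈ K.
(5) (exactly one): r ∈ D.
Suppose m ∉ H: no assignment then satisfies all the clues, so m ∈ H.

3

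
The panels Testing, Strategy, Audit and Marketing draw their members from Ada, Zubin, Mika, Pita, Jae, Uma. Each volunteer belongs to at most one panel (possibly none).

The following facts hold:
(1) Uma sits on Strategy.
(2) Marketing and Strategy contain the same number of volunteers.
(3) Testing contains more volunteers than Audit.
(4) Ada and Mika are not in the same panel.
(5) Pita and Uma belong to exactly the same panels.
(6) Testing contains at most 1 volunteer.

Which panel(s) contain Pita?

From (1): Uma ∈ Strategy.
(5): Pita matches Uma: Pita ∉ Testing.
(5): Pita matches Uma: Pita ∈ Strategy.

Pita: Strategy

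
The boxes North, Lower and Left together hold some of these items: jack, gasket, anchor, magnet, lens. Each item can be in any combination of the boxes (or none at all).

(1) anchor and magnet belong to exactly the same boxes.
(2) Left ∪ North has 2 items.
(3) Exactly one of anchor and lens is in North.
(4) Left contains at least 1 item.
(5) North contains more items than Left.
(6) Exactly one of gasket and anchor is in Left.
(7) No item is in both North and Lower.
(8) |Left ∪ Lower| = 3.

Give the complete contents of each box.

North = {gasket, lens}; Lower = {anchor, magnet}; Left = {gasket}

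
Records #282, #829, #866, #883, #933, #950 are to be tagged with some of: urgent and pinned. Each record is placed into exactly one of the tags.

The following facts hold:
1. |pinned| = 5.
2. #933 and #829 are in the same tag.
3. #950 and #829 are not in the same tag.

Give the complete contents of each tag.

urgent = {#950}; pinned = {#282, #829, #866, #883, #933}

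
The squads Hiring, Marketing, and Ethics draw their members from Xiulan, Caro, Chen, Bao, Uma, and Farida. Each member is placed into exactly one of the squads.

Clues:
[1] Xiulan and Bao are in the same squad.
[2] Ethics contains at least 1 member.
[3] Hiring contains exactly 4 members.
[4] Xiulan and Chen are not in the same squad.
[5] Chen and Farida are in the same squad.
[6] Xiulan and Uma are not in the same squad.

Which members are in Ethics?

Ethics = {Bao, Xiulan}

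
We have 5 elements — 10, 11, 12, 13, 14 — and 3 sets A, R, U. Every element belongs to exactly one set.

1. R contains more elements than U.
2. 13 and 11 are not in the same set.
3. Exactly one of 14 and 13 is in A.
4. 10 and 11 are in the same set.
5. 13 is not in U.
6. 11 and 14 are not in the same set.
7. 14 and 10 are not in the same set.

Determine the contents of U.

U = {14}

From (5): 13 ∉ U.
Suppose 10 ∈ U: no assignment then satisfies all the clues, so 10 ∉ U.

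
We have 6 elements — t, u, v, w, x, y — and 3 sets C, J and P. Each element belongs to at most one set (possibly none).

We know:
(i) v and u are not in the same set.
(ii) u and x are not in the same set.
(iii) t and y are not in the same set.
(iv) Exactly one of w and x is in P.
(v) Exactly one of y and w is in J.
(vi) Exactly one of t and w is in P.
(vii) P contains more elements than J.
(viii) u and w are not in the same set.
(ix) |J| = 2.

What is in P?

P = {t, v, x}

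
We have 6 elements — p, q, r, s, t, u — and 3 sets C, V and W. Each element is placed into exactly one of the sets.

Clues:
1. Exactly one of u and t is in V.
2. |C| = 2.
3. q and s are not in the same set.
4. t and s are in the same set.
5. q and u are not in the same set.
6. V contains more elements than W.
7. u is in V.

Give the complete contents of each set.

From (7): u ∈ V.
(1) (exactly one): t ∉ V.
(4): s matches t: s ∉ V.
(5): q ∉ V.
Suppose p ∈ C: no assignment then satisfies all the clues, so p ∉ C.

C = {s, t}; V = {p, r, u}; W = {q}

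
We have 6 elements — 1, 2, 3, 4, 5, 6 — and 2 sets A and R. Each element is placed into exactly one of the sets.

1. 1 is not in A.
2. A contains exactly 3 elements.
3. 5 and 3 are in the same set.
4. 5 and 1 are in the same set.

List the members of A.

A = {2, 4, 6}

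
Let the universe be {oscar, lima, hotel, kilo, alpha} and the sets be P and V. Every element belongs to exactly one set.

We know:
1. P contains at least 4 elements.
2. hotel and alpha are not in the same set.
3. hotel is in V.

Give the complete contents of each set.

P = {alpha, kilo, lima, oscar}; V = {hotel}

From (3): hotel ∈ V.
(1): only 4 candidates remain for P, so all are in.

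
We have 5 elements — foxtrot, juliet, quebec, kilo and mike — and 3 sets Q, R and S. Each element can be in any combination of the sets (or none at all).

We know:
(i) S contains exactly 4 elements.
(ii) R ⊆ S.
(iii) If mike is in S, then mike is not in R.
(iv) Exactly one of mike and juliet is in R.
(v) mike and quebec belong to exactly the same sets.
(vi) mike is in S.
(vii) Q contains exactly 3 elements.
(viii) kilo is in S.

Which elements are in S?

From (vi): mike ∈ S.
From (viii): kilo ∈ S.
(iii): mike ∉ R.
(iv) (exactly one): juliet ∈ R.
(v): quebec matches mike: quebec ∉ R.
(v): quebec matches mike: quebec ∈ S.
(ii) with juliet ∈ R: juliet ∈ S.
(i): S already has 4, so the rest are out.
(ii) contrapositive: foxtrot ∉ R.

S = {juliet, kilo, mike, quebec}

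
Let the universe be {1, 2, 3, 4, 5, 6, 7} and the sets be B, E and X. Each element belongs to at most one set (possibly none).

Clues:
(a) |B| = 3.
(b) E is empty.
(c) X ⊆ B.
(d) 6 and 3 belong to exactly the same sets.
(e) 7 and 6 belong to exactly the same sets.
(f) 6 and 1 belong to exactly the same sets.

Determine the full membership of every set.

B = {2, 4, 5}; E = {}; X = {}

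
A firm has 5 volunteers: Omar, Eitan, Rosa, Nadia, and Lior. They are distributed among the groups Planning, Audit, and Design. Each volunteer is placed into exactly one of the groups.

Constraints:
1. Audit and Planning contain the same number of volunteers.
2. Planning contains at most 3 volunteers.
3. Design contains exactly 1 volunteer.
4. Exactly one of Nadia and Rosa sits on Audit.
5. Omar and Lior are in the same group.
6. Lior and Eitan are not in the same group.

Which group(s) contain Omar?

Omar: Planning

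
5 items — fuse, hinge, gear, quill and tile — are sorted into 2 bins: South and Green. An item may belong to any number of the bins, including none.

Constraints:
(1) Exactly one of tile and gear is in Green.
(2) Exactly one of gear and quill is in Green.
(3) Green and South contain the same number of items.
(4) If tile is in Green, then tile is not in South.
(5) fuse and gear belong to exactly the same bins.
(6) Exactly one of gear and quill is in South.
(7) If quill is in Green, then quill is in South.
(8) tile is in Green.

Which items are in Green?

From (8): tile ∈ Green.
(1) (exactly one): gear ∉ Green.
(2) (exactly one): quill ∈ Green.
(4): tile ∉ South.
(5): fuse matches gear: fuse ∉ Green.
(7): quill ∈ South.
(6) (exactly one): gear ∉ South.
(5): fuse matches gear: fuse ∉ South.
Suppose hinge ∈ Green: no assignment then satisfies all the clues, so hinge ∉ Green.

Green = {quill, tile}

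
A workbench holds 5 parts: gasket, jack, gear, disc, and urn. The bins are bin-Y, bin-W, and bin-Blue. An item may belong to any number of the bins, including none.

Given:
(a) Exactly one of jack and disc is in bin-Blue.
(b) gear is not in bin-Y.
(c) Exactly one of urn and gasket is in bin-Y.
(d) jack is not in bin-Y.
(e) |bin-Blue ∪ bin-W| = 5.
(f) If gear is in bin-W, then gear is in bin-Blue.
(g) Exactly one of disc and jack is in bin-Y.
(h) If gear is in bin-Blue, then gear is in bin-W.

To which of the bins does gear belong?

gear: bin-Blue, bin-W

From (b): gear ∉ bin-Y.
From (d): jack ∉ bin-Y.
(g) (exactly one): disc ∈ bin-Y.
Suppose gear ∉ bin-W: no assignment then satisfies all the clues, so gear ∈ bin-W.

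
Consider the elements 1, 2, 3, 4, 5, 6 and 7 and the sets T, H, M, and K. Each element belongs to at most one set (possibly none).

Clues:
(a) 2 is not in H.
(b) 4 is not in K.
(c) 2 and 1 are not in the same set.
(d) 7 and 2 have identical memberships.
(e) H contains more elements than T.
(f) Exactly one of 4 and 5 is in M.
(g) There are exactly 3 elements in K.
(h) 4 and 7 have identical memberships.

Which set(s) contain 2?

2: M

From (a): 2 ∉ H.
From (b): 4 ∉ K.
(d): 7 matches 2: 7 ∉ H.
(h): 4 matches 7: 4 ∉ H.
(h): 7 matches 4: 7 ∉ K.
(d): 2 matches 7: 2 ∉ K.
Suppose 2 ∈ T: no assignment then satisfies all the clues, so 2 ∉ T.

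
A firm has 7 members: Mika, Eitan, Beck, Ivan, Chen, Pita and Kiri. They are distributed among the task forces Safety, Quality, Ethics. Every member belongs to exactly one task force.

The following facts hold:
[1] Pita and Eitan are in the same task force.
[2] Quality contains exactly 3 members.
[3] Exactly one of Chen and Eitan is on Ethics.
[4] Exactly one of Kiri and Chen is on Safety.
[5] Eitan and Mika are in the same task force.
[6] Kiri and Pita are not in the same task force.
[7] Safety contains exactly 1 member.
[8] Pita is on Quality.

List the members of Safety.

From (8): Pita ∈ Quality.
(1): Eitan matches Pita: Eitan ∉ Safety.
(1): Eitan matches Pita: Eitan ∈ Quality.
(3) (exactly one): Chen ∈ Ethics.
(4) (exactly one): Kiri ∈ Safety.
(5): Mika matches Eitan: Mika ∉ Safety.
(5): Mika matches Eitan: Mika ∈ Quality.
(7): Safety already has 1, so the rest are out.
(2): Quality already has 3, so the rest are out.
Only one task force left: Beck ∈ Ethics.
Only one task force left: Ivan ∈ Ethics.

Safety = {Kiri}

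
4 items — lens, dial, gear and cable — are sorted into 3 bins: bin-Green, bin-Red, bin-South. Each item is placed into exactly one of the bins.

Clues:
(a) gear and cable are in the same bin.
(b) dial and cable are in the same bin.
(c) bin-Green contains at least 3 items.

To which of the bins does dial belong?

dial: bin-Green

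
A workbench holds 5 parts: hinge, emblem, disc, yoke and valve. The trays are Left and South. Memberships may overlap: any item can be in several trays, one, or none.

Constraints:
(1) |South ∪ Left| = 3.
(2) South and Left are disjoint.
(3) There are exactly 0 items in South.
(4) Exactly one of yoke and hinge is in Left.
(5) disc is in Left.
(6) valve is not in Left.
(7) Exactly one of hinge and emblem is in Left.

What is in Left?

Left = {disc, emblem, yoke}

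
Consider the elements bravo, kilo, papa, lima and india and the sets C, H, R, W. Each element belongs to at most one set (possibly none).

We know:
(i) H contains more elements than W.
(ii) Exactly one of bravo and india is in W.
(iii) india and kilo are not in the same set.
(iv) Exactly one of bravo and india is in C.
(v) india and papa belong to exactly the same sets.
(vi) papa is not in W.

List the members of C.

From (vi): papa ∉ W.
(v): india matches papa: india ∉ W.
(ii) (exactly one): bravo ∈ W.
(iv) (exactly one): india ∈ C.
(v): papa matches india: papa ∈ C.
(iii): kilo ∉ C.
Suppose lima ∈ C: no assignment then satisfies all the clues, so lima ∉ C.

C = {india, papa}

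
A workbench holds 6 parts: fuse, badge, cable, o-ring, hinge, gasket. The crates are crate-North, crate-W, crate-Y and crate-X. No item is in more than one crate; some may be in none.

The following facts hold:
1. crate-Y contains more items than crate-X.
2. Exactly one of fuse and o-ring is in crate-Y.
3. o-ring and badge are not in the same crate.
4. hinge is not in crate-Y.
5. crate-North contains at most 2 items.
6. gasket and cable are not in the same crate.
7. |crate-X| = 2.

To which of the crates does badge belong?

From (4): hinge ∉ crate-Y.
Suppose badge ∈ crate-North: no assignment then satisfies all the clues, so badge ∉ crate-North.

badge: crate-Y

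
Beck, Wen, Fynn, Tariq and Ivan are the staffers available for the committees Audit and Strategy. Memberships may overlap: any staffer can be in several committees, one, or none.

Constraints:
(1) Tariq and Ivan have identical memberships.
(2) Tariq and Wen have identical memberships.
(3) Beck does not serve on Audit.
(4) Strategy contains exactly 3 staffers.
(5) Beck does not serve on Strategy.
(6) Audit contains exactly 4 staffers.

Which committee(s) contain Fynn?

Fynn: Audit

From (3): Beck ∉ Audit.
From (5): Beck ∉ Strategy.
(6): only 4 candidates remain for Audit, so all are in.
Suppose Fynn ∈ Strategy: no assignment then satisfies all the clues, so Fynn ∉ Strategy.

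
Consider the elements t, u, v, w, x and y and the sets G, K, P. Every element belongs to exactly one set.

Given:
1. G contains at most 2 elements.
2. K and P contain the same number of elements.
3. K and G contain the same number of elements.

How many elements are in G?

2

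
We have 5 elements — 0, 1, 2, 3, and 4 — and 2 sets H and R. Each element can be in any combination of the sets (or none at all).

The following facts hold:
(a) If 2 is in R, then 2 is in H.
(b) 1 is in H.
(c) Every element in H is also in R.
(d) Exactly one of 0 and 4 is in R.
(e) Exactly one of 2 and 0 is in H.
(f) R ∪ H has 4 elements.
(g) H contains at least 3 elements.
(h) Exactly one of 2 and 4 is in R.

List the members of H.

H = {1, 2, 3}

From (b): 1 ∈ H.
(c) with 1 ∈ H: 1 ∈ R.
Suppose 0 ∈ H: no assignment then satisfies all the clues, so 0 ∉ H.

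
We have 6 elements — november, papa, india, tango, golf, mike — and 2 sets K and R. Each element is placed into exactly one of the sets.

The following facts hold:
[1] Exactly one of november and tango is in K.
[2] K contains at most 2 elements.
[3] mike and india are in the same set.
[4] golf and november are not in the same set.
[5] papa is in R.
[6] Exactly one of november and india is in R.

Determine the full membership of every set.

K = {november}; R = {golf, india, mike, papa, tango}

From (5): papa ∈ R.
Suppose november ∉ K: no assignment then satisfies all the clues, so november ∈ K.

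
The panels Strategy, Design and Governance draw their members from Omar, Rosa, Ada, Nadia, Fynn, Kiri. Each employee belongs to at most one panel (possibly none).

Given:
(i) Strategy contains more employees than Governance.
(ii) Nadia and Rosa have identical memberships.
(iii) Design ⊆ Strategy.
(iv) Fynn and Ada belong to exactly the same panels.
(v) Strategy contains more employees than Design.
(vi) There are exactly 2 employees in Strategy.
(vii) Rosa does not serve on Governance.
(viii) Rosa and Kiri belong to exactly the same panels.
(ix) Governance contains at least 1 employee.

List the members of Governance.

Governance = {Omar}

From (vii): Rosa ∉ Governance.
(ii): Nadia matches Rosa: Nadia ∉ Governance.
(viii): Kiri matches Rosa: Kiri ∉ Governance.
Suppose Omar ∉ Governance: no assignment then satisfies all the clues, so Omar ∈ Governance.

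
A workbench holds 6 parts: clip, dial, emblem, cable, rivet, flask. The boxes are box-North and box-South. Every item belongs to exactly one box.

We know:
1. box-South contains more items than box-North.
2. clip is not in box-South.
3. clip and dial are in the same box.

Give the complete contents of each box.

From (2): clip ∉ box-South.
(3): dial matches clip: dial ∉ box-South.
Only one box left: clip ∈ box-North.
Only one box left: dial ∈ box-North.
Suppose emblem ∈ box-North: no assignment then satisfies all the clues, so emblem ∉ box-North.

box-North = {clip, dial}; box-South = {cable, emblem, flask, rivet}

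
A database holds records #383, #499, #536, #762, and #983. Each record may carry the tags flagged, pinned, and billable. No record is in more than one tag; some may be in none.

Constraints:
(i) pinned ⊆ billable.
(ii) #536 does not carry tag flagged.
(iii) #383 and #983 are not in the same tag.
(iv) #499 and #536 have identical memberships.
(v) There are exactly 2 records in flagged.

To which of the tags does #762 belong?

#762: flagged

From (ii): #536 ∉ flagged.
(iv): #499 matches #536: #499 ∉ flagged.
Suppose #762 ∉ flagged: no assignment then satisfies all the clues, so #762 ∈ flagged.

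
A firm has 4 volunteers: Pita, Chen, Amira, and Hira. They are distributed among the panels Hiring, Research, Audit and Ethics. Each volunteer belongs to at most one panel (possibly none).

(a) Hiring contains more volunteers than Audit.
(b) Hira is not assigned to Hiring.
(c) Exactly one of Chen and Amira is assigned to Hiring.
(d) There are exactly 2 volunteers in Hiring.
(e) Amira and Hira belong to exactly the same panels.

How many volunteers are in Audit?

0

From (b): Hira ∉ Hiring.
(e): Amira matches Hira: Amira ∉ Hiring.
(c) (exactly one): Chen ∈ Hiring.
(d): only 2 candidates remain for Hiring, so all are in.
Suppose Amira ∈ Audit: no assignment then satisfies all the clues, so Amira ∉ Audit.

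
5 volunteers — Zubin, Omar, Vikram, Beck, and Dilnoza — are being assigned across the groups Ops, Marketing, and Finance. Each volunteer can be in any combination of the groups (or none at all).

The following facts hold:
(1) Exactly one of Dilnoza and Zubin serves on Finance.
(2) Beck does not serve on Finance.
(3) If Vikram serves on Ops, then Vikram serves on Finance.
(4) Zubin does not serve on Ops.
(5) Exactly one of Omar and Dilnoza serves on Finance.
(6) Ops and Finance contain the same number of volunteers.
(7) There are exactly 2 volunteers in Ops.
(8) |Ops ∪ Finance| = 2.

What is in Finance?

Finance = {Dilnoza, Vikram}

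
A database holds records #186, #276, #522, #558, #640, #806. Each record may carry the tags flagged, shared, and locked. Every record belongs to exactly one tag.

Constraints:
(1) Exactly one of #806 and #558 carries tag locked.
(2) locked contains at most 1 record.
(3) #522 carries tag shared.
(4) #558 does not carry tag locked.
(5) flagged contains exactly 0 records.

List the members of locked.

locked = {#806}

From (3): #522 ∈ shared.
From (4): #558 ∉ locked.
(1) (exactly one): #806 ∈ locked.
(2): locked already has 1, so the rest are out.
(5): flagged already has 0, so the rest are out.
Only one tag left: #186 ∈ shared.
Only one tag left: #276 ∈ shared.
Only one tag left: #558 ∈ shared.
Only one tag left: #640 ∈ shared.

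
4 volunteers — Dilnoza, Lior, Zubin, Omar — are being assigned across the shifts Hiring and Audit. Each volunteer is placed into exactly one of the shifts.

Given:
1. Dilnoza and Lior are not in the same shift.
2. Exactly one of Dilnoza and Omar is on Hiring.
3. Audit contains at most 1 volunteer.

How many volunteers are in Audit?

1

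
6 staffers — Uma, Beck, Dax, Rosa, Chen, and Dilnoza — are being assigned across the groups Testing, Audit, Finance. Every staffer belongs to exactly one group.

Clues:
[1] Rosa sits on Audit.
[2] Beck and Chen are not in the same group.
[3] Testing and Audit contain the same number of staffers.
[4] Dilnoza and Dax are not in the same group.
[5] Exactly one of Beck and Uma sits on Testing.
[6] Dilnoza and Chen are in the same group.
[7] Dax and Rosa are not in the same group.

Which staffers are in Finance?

Finance = {Chen, Dilnoza}

From (1): Rosa ∈ Audit.
(7): Dax ∉ Audit.
Suppose Uma ∈ Finance: no assignment then satisfies all the clues, so Uma ∉ Finance.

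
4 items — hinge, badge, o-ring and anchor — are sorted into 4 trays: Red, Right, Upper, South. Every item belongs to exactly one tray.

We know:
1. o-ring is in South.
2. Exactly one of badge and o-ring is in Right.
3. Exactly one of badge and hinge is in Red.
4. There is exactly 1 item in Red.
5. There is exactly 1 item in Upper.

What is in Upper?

From (1): o-ring ∈ South.
(2) (exactly one): badge ∈ Right.
(3) (exactly one): hinge ∈ Red.
(4): Red already has 1, so the rest are out.
(5): only 1 candidates remain for Upper, so all are in.

Upper = {anchor}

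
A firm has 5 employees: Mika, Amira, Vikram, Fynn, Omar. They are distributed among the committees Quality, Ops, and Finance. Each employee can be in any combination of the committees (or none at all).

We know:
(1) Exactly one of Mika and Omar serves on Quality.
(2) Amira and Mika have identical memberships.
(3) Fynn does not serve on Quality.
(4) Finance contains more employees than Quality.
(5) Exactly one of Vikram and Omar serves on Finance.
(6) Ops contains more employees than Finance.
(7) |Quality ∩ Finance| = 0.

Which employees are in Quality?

Quality = {Omar}

From (3): Fynn ∉ Quality.
Suppose Mika ∈ Quality: no assignment then satisfies all the clues, so Mika ∉ Quality.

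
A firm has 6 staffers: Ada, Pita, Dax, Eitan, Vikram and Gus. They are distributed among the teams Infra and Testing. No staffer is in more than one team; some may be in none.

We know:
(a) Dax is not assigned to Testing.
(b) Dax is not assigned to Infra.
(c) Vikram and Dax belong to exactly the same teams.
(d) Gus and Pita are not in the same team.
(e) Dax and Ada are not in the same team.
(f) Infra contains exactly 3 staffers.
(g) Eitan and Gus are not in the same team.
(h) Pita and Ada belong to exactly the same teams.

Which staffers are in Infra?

Infra = {Ada, Eitan, Pita}

From (a): Dax ∉ Testing.
From (b): Dax ∉ Infra.
(c): Vikram matches Dax: Vikram ∉ Infra.
(c): Vikram matches Dax: Vikram ∉ Testing.
Suppose Ada ∉ Infra: no assignment then satisfies all the clues, so Ada ∈ Infra.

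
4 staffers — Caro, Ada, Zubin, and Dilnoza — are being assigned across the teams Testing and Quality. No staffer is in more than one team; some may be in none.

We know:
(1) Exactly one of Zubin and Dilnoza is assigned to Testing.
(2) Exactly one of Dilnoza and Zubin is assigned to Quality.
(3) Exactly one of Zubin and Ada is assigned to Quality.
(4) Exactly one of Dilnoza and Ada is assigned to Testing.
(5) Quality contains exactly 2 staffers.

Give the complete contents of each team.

Testing = {Dilnoza}; Quality = {Caro, Zubin}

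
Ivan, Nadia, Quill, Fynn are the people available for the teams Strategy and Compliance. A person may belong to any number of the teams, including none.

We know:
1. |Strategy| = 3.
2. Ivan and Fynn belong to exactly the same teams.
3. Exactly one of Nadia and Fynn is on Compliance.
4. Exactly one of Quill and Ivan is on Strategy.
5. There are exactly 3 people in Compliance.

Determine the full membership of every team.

Strategy = {Fynn, Ivan, Nadia}; Compliance = {Fynn, Ivan, Quill}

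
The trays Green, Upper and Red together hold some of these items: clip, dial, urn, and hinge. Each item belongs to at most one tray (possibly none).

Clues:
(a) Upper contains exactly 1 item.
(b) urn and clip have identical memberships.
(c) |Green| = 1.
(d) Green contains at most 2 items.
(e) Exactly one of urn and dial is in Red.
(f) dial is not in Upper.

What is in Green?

Green = {dial}

From (f): dial ∉ Upper.
Suppose clip ∈ Green: no assignment then satisfies all the clues, so clip ∉ Green.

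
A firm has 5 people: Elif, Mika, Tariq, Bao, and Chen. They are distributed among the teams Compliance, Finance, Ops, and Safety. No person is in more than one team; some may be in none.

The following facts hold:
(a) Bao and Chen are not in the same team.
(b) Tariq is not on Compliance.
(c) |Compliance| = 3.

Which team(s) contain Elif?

From (b): Tariq ∉ Compliance.
Suppose Elif ∉ Compliance: no assignment then satisfies all the clues, so Elif ∈ Compliance.

Elif: Compliance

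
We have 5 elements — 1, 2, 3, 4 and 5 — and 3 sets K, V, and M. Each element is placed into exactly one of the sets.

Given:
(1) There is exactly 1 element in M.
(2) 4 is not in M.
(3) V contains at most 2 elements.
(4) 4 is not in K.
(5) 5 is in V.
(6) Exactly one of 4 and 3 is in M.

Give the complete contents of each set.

From (2): 4 ∉ M.
From (4): 4 ∉ K.
From (5): 5 ∈ V.
(6) (exactly one): 3 ∈ M.
Only one set left: 4 ∈ V.
(1): M already has 1, so the rest are out.
(3): V already has 2, so the rest are out.
Only one set left: 1 ∈ K.
Only one set left: 2 ∈ K.

K = {1, 2}; V = {4, 5}; M = {3}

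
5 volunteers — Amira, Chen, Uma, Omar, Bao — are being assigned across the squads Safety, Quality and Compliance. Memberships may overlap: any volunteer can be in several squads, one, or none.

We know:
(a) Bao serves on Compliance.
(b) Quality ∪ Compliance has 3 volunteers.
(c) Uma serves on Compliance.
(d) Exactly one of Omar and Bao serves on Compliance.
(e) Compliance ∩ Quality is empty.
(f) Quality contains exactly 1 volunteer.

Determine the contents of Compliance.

From (a): Bao ∈ Compliance.
From (c): Uma ∈ Compliance.
(d) (exactly one): Omar ∉ Compliance.
(e) (disjoint): Uma ∉ Quality.
(e) (disjoint): Bao ∉ Quality.
Suppose Amira ∈ Compliance: no assignment then satisfies all the clues, so Amira ∉ Compliance.

Compliance = {Bao, Uma}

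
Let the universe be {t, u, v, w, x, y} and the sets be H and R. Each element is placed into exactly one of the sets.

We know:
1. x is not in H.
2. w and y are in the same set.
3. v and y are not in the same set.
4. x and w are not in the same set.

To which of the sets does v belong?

v: R

From (1): x ∉ H.
Only one set left: x ∈ R.
(4): w ∉ R.
Only one set left: w ∈ H.
(2): y matches w: y ∈ H.
(3): v ∉ H.
Only one set left: v ∈ R.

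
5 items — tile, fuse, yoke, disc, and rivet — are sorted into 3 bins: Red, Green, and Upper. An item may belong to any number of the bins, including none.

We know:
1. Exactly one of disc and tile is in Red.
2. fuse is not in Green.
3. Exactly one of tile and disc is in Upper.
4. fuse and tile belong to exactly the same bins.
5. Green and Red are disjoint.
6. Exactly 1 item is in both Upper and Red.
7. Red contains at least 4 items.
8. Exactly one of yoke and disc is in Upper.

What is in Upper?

Upper = {disc, rivet}

From (2): fuse ∉ Green.
(4): tile matches fuse: tile ∉ Green.
Suppose tile ∈ Upper: no assignment then satisfies all the clues, so tile ∉ Upper.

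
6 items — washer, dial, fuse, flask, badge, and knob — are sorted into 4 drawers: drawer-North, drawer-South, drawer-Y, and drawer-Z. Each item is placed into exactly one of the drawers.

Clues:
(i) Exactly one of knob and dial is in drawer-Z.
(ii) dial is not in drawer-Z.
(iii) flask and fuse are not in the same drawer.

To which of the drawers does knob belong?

knob: drawer-Z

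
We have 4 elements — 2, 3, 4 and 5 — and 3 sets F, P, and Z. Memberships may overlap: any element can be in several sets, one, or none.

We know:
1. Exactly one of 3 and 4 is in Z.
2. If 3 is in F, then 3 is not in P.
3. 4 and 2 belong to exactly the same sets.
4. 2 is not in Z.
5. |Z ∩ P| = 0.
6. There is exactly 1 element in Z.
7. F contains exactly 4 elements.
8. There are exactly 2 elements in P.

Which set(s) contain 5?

From (4): 2 ∉ Z.
(3): 4 matches 2: 4 ∉ Z.
(7): only 4 candidates remain for F, so all are in.
(1) (exactly one): 3 ∈ Z.
(2): 3 ∉ P.
(6): Z already has 1, so the rest are out.
Suppose 5 ∈ P: no assignment then satisfies all the clues, so 5 ∉ P.

5: F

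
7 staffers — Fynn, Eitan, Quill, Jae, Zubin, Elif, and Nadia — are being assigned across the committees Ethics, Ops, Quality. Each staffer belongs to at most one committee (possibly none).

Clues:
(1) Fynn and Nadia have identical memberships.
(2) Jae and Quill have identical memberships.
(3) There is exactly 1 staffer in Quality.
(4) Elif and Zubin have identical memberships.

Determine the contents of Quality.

Quality = {Eitan}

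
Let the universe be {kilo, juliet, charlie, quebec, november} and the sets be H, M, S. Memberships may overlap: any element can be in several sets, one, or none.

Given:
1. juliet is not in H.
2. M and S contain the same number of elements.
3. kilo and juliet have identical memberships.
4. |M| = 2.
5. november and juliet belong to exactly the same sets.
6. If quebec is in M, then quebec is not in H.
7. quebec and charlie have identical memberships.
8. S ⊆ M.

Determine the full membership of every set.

H = {}; M = {charlie, quebec}; S = {charlie, quebec}

From (1): juliet ∉ H.
(3): kilo matches juliet: kilo ∉ H.
(5): november matches juliet: november ∉ H.
Suppose kilo ∈ M: no assignment then satisfies all the clues, so kilo ∉ M.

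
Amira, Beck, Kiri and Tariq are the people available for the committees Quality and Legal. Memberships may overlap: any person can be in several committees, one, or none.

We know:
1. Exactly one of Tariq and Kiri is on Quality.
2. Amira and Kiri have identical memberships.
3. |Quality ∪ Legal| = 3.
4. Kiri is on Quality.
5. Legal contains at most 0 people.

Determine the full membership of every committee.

Quality = {Amira, Beck, Kiri}; Legal = {}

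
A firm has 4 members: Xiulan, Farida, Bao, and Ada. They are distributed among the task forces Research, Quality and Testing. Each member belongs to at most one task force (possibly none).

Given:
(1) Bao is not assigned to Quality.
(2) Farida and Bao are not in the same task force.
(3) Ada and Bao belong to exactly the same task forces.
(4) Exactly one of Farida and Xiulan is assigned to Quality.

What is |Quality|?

From (1): Bao ∉ Quality.
(3): Ada matches Bao: Ada ∉ Quality.

1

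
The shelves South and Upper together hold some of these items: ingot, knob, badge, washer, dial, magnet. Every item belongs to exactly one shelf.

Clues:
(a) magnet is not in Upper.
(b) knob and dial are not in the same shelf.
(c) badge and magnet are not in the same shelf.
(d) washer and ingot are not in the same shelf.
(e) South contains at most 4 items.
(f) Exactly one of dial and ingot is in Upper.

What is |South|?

From (a): magnet ∉ Upper.
Only one shelf left: magnet ∈ South.
(c): badge ∉ South.
Only one shelf left: badge ∈ Upper.

3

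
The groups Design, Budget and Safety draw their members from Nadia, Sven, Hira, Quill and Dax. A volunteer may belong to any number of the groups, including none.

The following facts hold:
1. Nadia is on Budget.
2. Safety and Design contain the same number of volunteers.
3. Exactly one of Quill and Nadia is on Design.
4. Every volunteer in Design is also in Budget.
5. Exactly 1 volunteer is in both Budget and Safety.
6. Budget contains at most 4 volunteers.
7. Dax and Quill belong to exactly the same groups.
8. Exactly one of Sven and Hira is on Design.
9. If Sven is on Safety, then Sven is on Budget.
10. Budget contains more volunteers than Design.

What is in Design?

Design = {Nadia, Sven}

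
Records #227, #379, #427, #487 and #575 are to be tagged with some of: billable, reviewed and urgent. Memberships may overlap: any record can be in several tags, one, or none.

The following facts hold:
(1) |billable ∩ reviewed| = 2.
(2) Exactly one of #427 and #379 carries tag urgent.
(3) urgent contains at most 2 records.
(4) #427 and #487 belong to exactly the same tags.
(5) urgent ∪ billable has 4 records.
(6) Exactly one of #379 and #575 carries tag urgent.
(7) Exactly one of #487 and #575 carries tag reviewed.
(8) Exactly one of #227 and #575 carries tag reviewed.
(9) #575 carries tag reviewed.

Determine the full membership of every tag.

billable = {#379, #427, #487, #575}; reviewed = {#379, #575}; urgent = {#379}

From (9): #575 ∈ reviewed.
(7) (exactly one): #487 ∉ reviewed.
(8) (exactly one): #227 ∉ reviewed.
(4): #427 matches #487: #427 ∉ reviewed.
Suppose #227 ∈ billable: no assignment then satisfies all the clues, so #227 ∉ billable.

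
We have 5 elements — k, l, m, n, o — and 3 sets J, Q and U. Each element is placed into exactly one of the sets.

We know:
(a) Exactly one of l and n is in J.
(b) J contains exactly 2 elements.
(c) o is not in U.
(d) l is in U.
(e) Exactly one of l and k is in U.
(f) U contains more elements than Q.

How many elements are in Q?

1

From (c): o ∉ U.
From (d): l ∈ U.
(a) (exactly one): n ∈ J.
(e) (exactly one): k ∉ U.
Suppose m ∈ J: no assignment then satisfies all the clues, so m ∉ J.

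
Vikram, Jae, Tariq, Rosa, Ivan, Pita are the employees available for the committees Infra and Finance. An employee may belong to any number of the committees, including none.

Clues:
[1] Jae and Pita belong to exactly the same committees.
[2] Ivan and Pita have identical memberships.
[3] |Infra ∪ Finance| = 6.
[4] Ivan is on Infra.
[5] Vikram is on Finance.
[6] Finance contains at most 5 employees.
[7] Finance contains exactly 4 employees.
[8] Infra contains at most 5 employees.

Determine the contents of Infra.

Infra = {Ivan, Jae, Pita, Rosa, Tariq}

From (4): Ivan ∈ Infra.
From (5): Vikram ∈ Finance.
(2): Pita matches Ivan: Pita ∈ Infra.
(1): Jae matches Pita: Jae ∈ Infra.
Suppose Vikram ∈ Infra: no assignment then satisfies all the clues, so Vikram ∉ Infra.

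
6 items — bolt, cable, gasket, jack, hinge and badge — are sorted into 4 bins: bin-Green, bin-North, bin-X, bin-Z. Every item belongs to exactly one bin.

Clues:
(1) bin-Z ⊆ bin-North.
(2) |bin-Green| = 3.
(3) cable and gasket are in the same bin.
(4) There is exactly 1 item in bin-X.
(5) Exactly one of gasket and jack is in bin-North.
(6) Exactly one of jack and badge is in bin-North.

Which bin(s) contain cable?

cable: bin-Green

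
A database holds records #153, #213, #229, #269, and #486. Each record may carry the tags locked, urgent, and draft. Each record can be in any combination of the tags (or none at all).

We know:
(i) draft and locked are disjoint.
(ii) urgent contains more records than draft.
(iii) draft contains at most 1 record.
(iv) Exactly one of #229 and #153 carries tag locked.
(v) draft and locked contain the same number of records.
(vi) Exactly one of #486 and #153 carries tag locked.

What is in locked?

locked = {#153}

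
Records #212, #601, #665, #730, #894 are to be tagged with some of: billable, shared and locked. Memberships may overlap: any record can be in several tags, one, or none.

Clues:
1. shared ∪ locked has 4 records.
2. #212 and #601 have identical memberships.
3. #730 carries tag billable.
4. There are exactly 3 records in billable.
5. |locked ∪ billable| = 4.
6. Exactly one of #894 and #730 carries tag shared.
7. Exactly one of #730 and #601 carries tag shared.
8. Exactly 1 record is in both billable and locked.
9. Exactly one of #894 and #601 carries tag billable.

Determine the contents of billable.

From (3): #730 ∈ billable.
Suppose #212 ∉ billable: no assignment then satisfies all the clues, so #212 ∈ billable.

billable = {#212, #601, #730}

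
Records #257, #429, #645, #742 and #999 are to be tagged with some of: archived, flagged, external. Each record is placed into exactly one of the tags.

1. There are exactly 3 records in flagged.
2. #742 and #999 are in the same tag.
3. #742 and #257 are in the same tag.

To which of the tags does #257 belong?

#257: flagged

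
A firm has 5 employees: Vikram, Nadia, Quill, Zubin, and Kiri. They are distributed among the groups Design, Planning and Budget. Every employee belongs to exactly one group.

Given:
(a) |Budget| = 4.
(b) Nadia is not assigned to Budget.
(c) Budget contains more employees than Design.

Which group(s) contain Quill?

From (b): Nadia ∉ Budget.
(a): only 4 candidates remain for Budget, so all are in.

Quill: Budget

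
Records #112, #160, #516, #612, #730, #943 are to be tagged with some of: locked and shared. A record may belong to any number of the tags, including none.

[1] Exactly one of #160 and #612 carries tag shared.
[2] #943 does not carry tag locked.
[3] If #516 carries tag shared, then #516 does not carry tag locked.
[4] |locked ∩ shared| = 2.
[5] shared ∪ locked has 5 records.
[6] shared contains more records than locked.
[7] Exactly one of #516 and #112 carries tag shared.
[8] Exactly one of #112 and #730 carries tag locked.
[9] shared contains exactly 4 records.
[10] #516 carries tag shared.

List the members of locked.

locked = {#160, #612, #730}

From (2): #943 ∉ locked.
From (10): #516 ∈ shared.
(3): #516 ∉ locked.
(7) (exactly one): #112 ∉ shared.
Suppose #112 ∈ locked: no assignment then satisfies all the clues, so #112 ∉ locked.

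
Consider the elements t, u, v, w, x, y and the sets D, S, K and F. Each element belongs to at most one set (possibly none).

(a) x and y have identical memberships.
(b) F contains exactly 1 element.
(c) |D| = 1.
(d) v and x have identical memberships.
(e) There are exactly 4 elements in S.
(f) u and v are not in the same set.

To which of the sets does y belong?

y: S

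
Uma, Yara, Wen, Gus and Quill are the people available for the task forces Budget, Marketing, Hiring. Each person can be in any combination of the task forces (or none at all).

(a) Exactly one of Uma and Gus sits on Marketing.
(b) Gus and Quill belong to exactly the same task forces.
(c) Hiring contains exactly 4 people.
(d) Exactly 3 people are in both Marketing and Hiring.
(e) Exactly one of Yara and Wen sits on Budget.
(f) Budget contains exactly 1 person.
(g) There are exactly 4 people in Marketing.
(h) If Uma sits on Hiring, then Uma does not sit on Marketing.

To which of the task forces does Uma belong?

Uma: Hiring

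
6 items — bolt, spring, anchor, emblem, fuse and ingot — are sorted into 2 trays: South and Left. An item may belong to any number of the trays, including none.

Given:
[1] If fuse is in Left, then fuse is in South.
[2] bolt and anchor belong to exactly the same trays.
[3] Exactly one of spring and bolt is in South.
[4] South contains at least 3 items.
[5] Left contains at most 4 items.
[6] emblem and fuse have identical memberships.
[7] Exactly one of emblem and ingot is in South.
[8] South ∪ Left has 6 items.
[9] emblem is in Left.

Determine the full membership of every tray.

South = {anchor, bolt, emblem, fuse}; Left = {emblem, fuse, ingot, spring}

From (9): emblem ∈ Left.
(6): fuse matches emblem: fuse ∈ Left.
(1): fuse ∈ South.
(6): emblem matches fuse: emblem ∈ South.
(7) (exactly one): ingot ∉ South.
Suppose bolt ∉ South: no assignment then satisfies all the clues, so bolt ∈ South.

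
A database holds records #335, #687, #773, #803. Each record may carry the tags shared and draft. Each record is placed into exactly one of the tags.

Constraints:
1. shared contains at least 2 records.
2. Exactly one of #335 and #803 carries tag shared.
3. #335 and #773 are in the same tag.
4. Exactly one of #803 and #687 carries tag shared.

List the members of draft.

draft = {#803}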